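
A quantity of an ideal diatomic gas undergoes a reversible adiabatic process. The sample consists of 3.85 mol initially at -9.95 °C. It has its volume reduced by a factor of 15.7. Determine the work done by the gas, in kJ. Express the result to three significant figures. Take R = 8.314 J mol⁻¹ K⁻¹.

W ≈ -42.3 kJ

Adiabatic: T₁V₁^(γ−1) = T₂V₂^(γ−1) ⇒ T₂ = T₁ (V₁/V₂)^(γ−1).
γ = 7/5 for a diatomic ideal gas, so γ−1 = 2/5.
T₁ = -9.95 °C = 263.2 K.
T₂ = 263.2 × 15.7^(2/5) = 791.9 K.
Q = 0, so ΔU = W_on_gas = nCᵥΔT with Cᵥ = R/(γ−1) = 20.79 J/(mol·K).
ΔU = 3.85 × 20.79 × (791.9 − 263.2) = 42300 J.
Work done by the gas = −ΔU = -42300 J.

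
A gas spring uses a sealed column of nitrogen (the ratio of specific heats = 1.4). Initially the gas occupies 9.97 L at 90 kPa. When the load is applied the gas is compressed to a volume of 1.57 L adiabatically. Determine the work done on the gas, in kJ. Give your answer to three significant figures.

P₂ = P₁(V₁/V₂)^γ = 90×(9.97/1.57)^(1.4) = 1197 kPa.
For a reversible adiabat, W_by_gas = (P₁V₁ − P₂V₂)/(γ−1).
W_by = (90000×0.00997 − 1.197×10^6×0.00157) / (0.4) = -2456 J.
W_on_gas = −W_by = 2456 J.

W ≈ 2.46 kJ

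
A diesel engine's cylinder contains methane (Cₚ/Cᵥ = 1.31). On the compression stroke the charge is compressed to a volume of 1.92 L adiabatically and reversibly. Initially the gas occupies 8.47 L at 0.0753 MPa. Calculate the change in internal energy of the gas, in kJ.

P₂ = P₁(V₁/V₂)^γ = 0.0753×(8.47/1.92)^(1.31) = 0.5263 MPa.
For a reversible adiabat, W_by_gas = (P₁V₁ − P₂V₂)/(γ−1).
W_by = (75300×0.00847 − 526300×0.00192) / (0.31) = -1202 J.
Q = 0 ⇒ ΔU = −W_by = 1202 J.

ΔU ≈ 1.20 kJ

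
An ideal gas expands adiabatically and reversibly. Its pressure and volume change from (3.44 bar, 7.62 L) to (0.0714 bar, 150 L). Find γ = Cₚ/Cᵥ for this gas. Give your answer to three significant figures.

γ ≈ 1.30

PV^γ = const ⇒ γ = ln(P₂/P₁) / ln(V₁/V₂).
γ = ln(0.0714/3.44) / ln(7.62/150) = 1.3.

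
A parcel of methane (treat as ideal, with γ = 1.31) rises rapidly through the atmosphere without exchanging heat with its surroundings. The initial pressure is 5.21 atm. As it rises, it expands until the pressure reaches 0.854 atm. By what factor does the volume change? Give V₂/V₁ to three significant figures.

V₂/V₁ ≈ 3.98

From PV^γ = const, V₂/V₁ = (P₁/P₂)^(1/γ).
V₂/V₁ = (5.21/0.854)^(0.763) = 3.977.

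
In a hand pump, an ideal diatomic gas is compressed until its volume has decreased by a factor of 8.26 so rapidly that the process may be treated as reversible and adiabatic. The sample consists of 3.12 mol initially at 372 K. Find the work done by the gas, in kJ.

For a reversible adiabat TV^(γ−1) is constant, so T₂ = T₁ (V₁/V₂)^(γ−1).
γ = 7/5 for a diatomic ideal gas, so γ−1 = 2/5.
T₂ = 372 × 8.26^(2/5) = 865.6 K.
Q = 0, so ΔU = W_on_gas = nCᵥΔT with Cᵥ = R/(γ−1) = 20.79 J/(mol·K).
ΔU = 3.12 × 20.79 × (865.6 − 372) = 32010 J.
Work done by the gas = −ΔU = -32010 J.

W ≈ -32.0 kJ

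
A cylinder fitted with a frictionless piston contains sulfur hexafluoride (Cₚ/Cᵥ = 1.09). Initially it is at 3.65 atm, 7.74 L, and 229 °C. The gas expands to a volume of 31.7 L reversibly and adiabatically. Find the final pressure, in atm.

P₂ ≈ 0.785 atm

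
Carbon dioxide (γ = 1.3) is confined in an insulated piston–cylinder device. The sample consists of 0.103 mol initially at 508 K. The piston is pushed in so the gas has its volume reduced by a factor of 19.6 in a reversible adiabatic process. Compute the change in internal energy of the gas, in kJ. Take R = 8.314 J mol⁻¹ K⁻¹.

Adiabatic: T₁V₁^(γ−1) = T₂V₂^(γ−1) ⇒ T₂ = T₁ (V₁/V₂)^(γ−1).
T₂ = 508 × 19.6^(0.3) = 1240 K.
Q = 0, so ΔU = W_on_gas = nCᵥΔT with Cᵥ = R/(γ−1) = 27.71 J/(mol·K).
ΔU = 0.103 × 27.71 × (1240 − 508) = 2090 J.

ΔU ≈ 2.09 kJ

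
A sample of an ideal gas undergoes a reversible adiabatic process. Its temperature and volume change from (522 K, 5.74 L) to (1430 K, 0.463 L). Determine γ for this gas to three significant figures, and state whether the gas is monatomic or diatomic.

γ ≈ 1.40; diatomic

TV^(γ−1) = const ⇒ γ − 1 = ln(T₂/T₁) / ln(V₁/V₂).
γ = 1 + ln(1430/522) / ln(5.74/0.463) = 1.4.
γ ≈ 1.40 is close to 7/5, so the gas is diatomic.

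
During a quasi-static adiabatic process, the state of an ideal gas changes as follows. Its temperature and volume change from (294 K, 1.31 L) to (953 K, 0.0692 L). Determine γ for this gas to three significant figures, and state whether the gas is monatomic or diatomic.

TV^(γ−1) = const ⇒ γ − 1 = ln(T₂/T₁) / ln(V₁/V₂).
γ = 1 + ln(953/294) / ln(1.31/0.0692) = 1.4.
γ ≈ 1.40 is close to 7/5, so the gas is diatomic.

γ ≈ 1.40; diatomic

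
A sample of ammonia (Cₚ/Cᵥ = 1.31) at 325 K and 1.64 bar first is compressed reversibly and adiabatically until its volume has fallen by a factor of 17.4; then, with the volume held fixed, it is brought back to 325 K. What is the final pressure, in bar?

P₃ ≈ 28.5 bar

Adiabatic step (PV^γ = const): P₂ = 1.64×17.4^(1.31) = 69.18 bar; T₂ = 325×17.4^(0.31) = 787.9 K.
Isochoric: P₃ = P₂(T₃/T₂) = 69.18 × (325/787.9) = 28.54 bar.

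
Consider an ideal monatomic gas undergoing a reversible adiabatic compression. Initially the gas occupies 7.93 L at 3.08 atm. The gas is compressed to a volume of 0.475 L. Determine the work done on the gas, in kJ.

W ≈ 20.5 kJ

γ = 5/3 for a monatomic ideal gas.
P₂ = P₁(V₁/V₂)^γ = 3.08×(7.93/0.475)^(5/3) = 335.9 atm.
For a reversible adiabat, W_by_gas = (P₁V₁ − P₂V₂)/(γ−1).
W_by = (312100×0.00793 − 3.403×10^7×0.000475) / (2/3) = -20540 J.
W_on_gas = −W_by = 20540 J.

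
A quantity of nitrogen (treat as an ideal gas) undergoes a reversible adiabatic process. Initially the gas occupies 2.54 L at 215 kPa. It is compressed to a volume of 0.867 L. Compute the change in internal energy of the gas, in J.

ΔU ≈ 733 J

γ = 7/5 for a diatomic ideal gas.
P₂ = P₁(V₁/V₂)^γ = 215×(2.54/0.867)^(7/5) = 968.2 kPa.
For a reversible adiabat, W_by_gas = (P₁V₁ − P₂V₂)/(γ−1).
W_by = (215000×0.00254 − 968200×0.000867) / (2/5) = -733.4 J.
Q = 0 ⇒ ΔU = −W_by = 733.4 J.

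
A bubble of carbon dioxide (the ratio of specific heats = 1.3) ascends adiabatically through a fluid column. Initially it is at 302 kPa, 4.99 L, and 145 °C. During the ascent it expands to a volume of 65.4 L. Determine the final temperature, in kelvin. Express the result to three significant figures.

T₂ ≈ 193 K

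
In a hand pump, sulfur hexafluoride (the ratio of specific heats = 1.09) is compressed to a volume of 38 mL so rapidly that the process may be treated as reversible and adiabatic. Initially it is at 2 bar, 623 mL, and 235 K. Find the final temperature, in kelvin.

T₂ ≈ 302 K

For a reversible adiabat TV^(γ−1) is constant, so T₂ = T₁ (V₁/V₂)^(γ−1).
T₂ = 235 × (623/38)^(0.09) = 302.3 K.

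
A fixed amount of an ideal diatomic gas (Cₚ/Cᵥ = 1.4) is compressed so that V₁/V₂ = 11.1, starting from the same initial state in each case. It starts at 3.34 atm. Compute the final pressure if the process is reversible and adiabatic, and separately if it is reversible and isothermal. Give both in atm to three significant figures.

adiabatic: 97.1 atm; isothermal: 37.1 atm

Isothermal: P₂ = P₁(V₁/V₂) = 3.34×11.1 = 37.07 atm.
Adiabatic: P₂ = P₁(V₁/V₂)^γ = 3.34×11.1^(1.4) = 97.1 atm.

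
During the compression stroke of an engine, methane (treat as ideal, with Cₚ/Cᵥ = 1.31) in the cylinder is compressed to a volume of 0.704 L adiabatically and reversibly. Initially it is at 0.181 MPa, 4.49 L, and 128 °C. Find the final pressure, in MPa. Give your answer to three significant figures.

P₂ ≈ 2.05 MPa

Adiabatic: P₁V₁^γ = P₂V₂^γ ⇒ P₂ = P₁ (V₁/V₂)^γ.
P₂ = 0.181 × (4.49/0.704)^(1.31) = 2.05 MPa.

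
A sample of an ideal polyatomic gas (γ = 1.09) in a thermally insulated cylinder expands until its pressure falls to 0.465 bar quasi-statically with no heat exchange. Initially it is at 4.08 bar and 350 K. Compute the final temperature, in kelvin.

Along an adiabat T P^((1−γ)/γ) is constant, so T₂ = T₁ (P₂/P₁)^((γ−1)/γ).
T₂ = 350 × (0.465/4.08)^(0.0826) = 292.5 K.

T₂ ≈ 293 K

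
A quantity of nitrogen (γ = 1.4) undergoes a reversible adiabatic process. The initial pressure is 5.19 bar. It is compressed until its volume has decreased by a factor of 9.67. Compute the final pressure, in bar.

P₂ ≈ 124 bar

Since PV^γ is constant along a reversible adiabat, P₂ = P₁ (V₁/V₂)^γ.
P₂ = 5.19 × 9.67^(1.4) = 124.4 bar.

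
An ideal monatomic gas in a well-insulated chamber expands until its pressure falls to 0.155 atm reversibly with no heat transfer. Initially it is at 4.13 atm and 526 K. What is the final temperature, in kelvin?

T₂ ≈ 141 K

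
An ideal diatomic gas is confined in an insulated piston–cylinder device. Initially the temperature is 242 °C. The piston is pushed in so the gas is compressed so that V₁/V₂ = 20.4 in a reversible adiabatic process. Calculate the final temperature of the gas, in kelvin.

T₂ ≈ 1720 K

For a reversible adiabat TV^(γ−1) is constant, so T₂ = T₁ (V₁/V₂)^(γ−1).
For a diatomic ideal gas γ = 7/5, so γ−1 = 2/5.
T₁ = 242 °C = 515.1 K.
T₂ = 515.1 × 20.4^(2/5) = 1721 K.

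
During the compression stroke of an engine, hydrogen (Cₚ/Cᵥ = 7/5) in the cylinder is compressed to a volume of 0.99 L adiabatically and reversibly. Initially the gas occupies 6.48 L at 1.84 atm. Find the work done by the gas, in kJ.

W ≈ -3.38 kJ

P₂ = P₁(V₁/V₂)^γ = 1.84×(6.48/0.99)^(7/5) = 25.53 atm.
For a reversible adiabat, W_by_gas = (P₁V₁ − P₂V₂)/(γ−1).
W_by = (186400×0.00648 − 2.587×10^6×0.00099) / (2/5) = -3383 J.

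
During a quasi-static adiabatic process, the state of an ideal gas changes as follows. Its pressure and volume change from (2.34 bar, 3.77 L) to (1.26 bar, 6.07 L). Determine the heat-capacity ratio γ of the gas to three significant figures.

γ ≈ 1.30

PV^γ = const ⇒ γ = ln(P₂/P₁) / ln(V₁/V₂).
γ = ln(1.26/2.34) / ln(3.77/6.07) = 1.3.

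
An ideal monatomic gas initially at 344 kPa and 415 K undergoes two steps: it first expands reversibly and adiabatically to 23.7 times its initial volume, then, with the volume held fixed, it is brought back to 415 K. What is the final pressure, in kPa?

For a monatomic ideal gas γ = 5/3.
Adiabatic step (PV^γ = const): P₂ = 344×(1/23.7)^(5/3) = 1.759 kPa; T₂ = 415×(1/23.7)^(2/3) = 50.3 K.
Isochoric: P₃ = P₂(T₃/T₂) = 1.759 × (415/50.3) = 14.51 kPa.

P₃ ≈ 14.5 kPa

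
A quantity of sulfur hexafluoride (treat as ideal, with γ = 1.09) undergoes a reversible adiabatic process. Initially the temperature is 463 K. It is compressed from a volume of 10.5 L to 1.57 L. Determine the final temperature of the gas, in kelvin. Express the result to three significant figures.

Adiabatic: T₁V₁^(γ−1) = T₂V₂^(γ−1) ⇒ T₂ = T₁ (V₁/V₂)^(γ−1).
T₂ = 463 × (10.5/1.57)^(0.09) = 549.4 K.

T₂ ≈ 549 K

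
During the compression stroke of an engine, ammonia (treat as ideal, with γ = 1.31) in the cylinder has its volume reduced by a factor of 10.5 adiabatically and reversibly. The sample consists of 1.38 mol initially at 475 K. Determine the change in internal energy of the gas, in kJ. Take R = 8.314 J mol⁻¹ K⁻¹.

For a reversible adiabat TV^(γ−1) is constant, so T₂ = T₁ (V₁/V₂)^(γ−1).
T₂ = 475 × 10.5^(0.31) = 984.6 K.
Q = 0, so ΔU = W_on_gas = nCᵥΔT with Cᵥ = R/(γ−1) = 26.82 J/(mol·K).
ΔU = 1.38 × 26.82 × (984.6 − 475) = 18860 J.

ΔU ≈ 18.9 kJ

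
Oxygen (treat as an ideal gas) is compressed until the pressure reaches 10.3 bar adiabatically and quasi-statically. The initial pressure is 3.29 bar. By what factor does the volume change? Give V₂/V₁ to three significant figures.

From PV^γ = const, V₂/V₁ = (P₁/P₂)^(1/γ).
For a diatomic ideal gas γ = 7/5.
V₂/V₁ = (3.29/10.3)^(5/7) = 0.4426.

V₂/V₁ ≈ 0.443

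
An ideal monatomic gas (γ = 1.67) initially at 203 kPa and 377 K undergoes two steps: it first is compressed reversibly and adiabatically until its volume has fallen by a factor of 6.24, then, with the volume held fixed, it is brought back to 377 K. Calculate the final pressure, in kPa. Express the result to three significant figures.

Adiabatic step (PV^γ = const): P₂ = 203×6.24^(1.67) = 4320 kPa; T₂ = 377×6.24^(0.67) = 1286 K.
Isochoric: P₃ = P₂(T₃/T₂) = 4320 × (377/1286) = 1267 kPa.

P₃ ≈ 1270 kPa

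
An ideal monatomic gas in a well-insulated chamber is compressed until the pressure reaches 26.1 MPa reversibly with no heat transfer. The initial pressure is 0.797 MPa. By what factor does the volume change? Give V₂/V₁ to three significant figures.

V₂/V₁ ≈ 0.123

From PV^γ = const, V₂/V₁ = (P₁/P₂)^(1/γ).
For a monatomic ideal gas γ = 5/3.
V₂/V₁ = (0.797/26.1)^(3/5) = 0.1233.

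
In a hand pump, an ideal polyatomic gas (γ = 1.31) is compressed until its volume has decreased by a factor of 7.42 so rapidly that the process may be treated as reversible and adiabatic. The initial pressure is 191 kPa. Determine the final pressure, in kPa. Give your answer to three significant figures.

P₂ ≈ 2640 kPa

Adiabatic: P₁V₁^γ = P₂V₂^γ ⇒ P₂ = P₁ (V₁/V₂)^γ.
P₂ = 191 × 7.42^(1.31) = 2638 kPa.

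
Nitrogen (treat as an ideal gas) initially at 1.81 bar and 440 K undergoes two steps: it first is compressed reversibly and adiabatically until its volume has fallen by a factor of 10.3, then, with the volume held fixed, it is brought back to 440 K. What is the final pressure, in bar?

For a diatomic ideal gas γ = 7/5.
Adiabatic step (PV^γ = const): P₂ = 1.81×10.3^(7/5) = 47.39 bar; T₂ = 440×10.3^(2/5) = 1118 K.
Isochoric: P₃ = P₂(T₃/T₂) = 47.39 × (440/1118) = 18.64 bar.

P₃ ≈ 18.6 bar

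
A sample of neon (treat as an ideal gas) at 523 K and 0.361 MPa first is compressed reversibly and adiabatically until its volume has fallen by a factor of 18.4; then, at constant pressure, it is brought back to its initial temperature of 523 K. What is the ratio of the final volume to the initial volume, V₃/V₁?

V₃/V₁ ≈ 0.00780

For a monatomic ideal gas γ = 5/3.
Adiabatic step: V₂/V₁ = 0.05435; T₂ = T₁·18.4^(2/3) = 3645 K.
Isobaric step: V₃/V₂ = T₃/T₂ = 523/3645.
V₃/V₁ = (V₂/V₁)(V₃/V₂) = 0.05435 × (523/3645) = 0.007798.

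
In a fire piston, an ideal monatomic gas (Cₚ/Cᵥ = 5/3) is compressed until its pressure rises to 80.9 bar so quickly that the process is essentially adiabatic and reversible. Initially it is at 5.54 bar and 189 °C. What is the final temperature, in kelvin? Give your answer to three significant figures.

T₂ ≈ 1350 K

Along an adiabat T P^((1−γ)/γ) is constant, so T₂ = T₁ (P₂/P₁)^((γ−1)/γ).
T₁ = 189 °C = 462.1 K.
T₂ = 462.1 × (80.9/5.54)^(2/5) = 1351 K.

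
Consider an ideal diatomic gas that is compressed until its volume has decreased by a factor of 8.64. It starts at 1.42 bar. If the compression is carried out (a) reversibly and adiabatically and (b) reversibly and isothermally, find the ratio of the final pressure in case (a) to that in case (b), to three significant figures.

For a diatomic ideal gas γ = 7/5.
Isothermal: P_b = P₁(V₁/V₂) = 1.42×8.64.
Adiabatic: P_a = P₁(V₁/V₂)^γ = 1.42×8.64^(7/5).
P_a/P_b = (V₁/V₂)^(γ−1) = 8.64^(2/5) = 2.369.

P_adiabatic / P_isothermal ≈ 2.37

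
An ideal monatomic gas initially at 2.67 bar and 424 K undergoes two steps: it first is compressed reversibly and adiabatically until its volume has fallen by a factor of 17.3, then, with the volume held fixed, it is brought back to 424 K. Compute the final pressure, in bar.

P₃ ≈ 46.2 bar

For a monatomic ideal gas γ = 5/3.
Adiabatic step (PV^γ = const): P₂ = 2.67×17.3^(5/3) = 309 bar; T₂ = 424×17.3^(2/3) = 2836 K.
Isochoric: P₃ = P₂(T₃/T₂) = 309 × (424/2836) = 46.19 bar.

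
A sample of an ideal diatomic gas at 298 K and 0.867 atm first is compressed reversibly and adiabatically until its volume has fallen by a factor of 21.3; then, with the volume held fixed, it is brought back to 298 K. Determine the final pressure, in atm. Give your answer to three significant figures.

P₃ ≈ 18.5 atm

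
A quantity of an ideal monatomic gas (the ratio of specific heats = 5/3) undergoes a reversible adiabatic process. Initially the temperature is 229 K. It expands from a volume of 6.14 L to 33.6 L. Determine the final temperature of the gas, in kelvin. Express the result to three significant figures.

For a reversible adiabat TV^(γ−1) is constant, so T₂ = T₁ (V₁/V₂)^(γ−1).
T₂ = 229 × (6.14/33.6)^(2/3) = 73.74 K.

T₂ ≈ 73.7 K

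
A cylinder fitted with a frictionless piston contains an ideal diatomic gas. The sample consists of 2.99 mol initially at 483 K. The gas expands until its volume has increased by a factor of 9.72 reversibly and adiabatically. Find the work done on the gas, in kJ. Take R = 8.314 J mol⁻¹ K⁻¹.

For a reversible adiabat TV^(γ−1) is constant, so T₂ = T₁ (V₁/V₂)^(γ−1).
γ = 7/5 for a diatomic ideal gas, so γ−1 = 2/5.
T₂ = 483 × (1/9.72)^(2/5) = 194.5 K.
Q = 0, so ΔU = W_on_gas = nCᵥΔT with Cᵥ = R/(γ−1) = 20.79 J/(mol·K).
ΔU = 2.99 × 20.79 × (194.5 − 483) = -17930 J.

W ≈ -17.9 kJ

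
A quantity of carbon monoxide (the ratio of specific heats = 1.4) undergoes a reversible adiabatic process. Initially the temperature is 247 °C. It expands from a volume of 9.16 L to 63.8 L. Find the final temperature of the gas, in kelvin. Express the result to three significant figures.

T₂ ≈ 239 K

Adiabatic: T₁V₁^(γ−1) = T₂V₂^(γ−1) ⇒ T₂ = T₁ (V₁/V₂)^(γ−1).
T₁ = 247 °C = 520.1 K.
T₂ = 520.1 × (9.16/63.8)^(0.4) = 239.3 K.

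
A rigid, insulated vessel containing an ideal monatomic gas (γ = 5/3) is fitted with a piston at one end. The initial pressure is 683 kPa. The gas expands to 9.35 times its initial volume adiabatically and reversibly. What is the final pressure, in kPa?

Adiabatic: P₁V₁^γ = P₂V₂^γ ⇒ P₂ = P₁ (V₁/V₂)^γ.
P₂ = 683 × (1/9.35)^(5/3) = 16.46 kPa.

P₂ ≈ 16.5 kPa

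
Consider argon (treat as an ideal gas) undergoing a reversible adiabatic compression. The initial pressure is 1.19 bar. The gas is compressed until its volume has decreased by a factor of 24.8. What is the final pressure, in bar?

P₂ ≈ 251 bar

Adiabatic: P₁V₁^γ = P₂V₂^γ ⇒ P₂ = P₁ (V₁/V₂)^γ.
For a monatomic ideal gas γ = 5/3.
P₂ = 1.19 × 24.8^(5/3) = 251 bar.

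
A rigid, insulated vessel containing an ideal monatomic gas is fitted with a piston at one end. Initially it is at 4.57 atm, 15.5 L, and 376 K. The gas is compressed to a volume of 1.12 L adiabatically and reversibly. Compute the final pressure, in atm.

P₂ ≈ 365 atm

Adiabatic: P₁V₁^γ = P₂V₂^γ ⇒ P₂ = P₁ (V₁/V₂)^γ.
γ = 5/3 for a monatomic ideal gas.
P₂ = 4.57 × (15.5/1.12)^(5/3) = 364.6 atm.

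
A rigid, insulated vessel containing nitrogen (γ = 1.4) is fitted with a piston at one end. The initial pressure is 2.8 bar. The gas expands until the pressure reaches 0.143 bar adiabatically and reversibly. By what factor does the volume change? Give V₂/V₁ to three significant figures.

From PV^γ = const, V₂/V₁ = (P₁/P₂)^(1/γ).
V₂/V₁ = (2.8/0.143)^(0.714) = 8.37.

V₂/V₁ ≈ 8.37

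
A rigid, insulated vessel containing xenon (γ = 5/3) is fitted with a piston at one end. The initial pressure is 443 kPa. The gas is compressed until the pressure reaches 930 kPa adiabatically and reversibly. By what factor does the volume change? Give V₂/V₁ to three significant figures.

V₂/V₁ ≈ 0.641

From PV^γ = const, V₂/V₁ = (P₁/P₂)^(1/γ).
V₂/V₁ = (443/930)^(3/5) = 0.6408.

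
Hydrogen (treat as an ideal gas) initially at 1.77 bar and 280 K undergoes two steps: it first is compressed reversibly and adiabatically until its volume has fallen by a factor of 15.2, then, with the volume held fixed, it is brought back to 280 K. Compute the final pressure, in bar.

P₃ ≈ 26.9 bar

For a diatomic ideal gas γ = 7/5.
Adiabatic step (PV^γ = const): P₂ = 1.77×15.2^(7/5) = 79.9 bar; T₂ = 280×15.2^(2/5) = 831.6 K.
Isochoric: P₃ = P₂(T₃/T₂) = 79.9 × (280/831.6) = 26.9 bar.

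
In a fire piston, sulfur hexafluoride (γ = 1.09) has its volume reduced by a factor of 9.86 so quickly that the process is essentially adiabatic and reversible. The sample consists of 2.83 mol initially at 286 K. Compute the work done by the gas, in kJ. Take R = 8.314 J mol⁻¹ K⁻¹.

Adiabatic: T₁V₁^(γ−1) = T₂V₂^(γ−1) ⇒ T₂ = T₁ (V₁/V₂)^(γ−1).
T₂ = 286 × 9.86^(0.09) = 351.4 K.
Q = 0, so ΔU = W_on_gas = nCᵥΔT with Cᵥ = R/(γ−1) = 92.38 J/(mol·K).
ΔU = 2.83 × 92.38 × (351.4 − 286) = 17100 J.
Work done by the gas = −ΔU = -17100 J.

W ≈ -17.1 kJ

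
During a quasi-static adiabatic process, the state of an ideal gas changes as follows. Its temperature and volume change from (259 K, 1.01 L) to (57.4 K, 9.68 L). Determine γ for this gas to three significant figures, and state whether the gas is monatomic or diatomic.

γ ≈ 1.67; monatomic

TV^(γ−1) = const ⇒ γ − 1 = ln(T₂/T₁) / ln(V₁/V₂).
γ = 1 + ln(57.4/259) / ln(1.01/9.68) = 1.667.
γ ≈ 1.67 is close to 5/3, so the gas is monatomic.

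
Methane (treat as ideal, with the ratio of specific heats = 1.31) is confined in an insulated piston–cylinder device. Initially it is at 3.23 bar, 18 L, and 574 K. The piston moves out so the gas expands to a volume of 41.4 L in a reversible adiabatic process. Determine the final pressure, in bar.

Since PV^γ is constant along a reversible adiabat, P₂ = P₁ (V₁/V₂)^γ.
P₂ = 3.23 × (18/41.4)^(1.31) = 1.085 bar.

P₂ ≈ 1.08 bar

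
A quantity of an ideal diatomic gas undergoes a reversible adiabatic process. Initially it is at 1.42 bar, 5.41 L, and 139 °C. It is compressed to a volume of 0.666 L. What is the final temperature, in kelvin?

T₂ ≈ 953 K

Adiabatic: T₁V₁^(γ−1) = T₂V₂^(γ−1) ⇒ T₂ = T₁ (V₁/V₂)^(γ−1).
γ = 7/5 for a diatomic ideal gas.
T₁ = 139 °C = 412.1 K.
T₂ = 412.1 × (5.41/0.666)^(2/5) = 952.7 K.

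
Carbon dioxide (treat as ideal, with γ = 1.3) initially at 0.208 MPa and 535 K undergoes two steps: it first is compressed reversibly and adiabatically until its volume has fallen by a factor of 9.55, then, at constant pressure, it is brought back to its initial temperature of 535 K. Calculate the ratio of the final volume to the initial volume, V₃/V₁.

V₃/V₁ ≈ 0.0532

Adiabatic step: V₂/V₁ = 0.1047; T₂ = T₁·9.55^(0.3) = 1053 K.
Isobaric step: V₃/V₂ = T₃/T₂ = 535/1053.
V₃/V₁ = (V₂/V₁)(V₃/V₂) = 0.1047 × (535/1053) = 0.05321.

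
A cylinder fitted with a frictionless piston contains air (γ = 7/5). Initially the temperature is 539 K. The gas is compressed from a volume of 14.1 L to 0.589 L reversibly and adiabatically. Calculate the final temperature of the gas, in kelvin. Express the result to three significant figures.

T₂ ≈ 1920 K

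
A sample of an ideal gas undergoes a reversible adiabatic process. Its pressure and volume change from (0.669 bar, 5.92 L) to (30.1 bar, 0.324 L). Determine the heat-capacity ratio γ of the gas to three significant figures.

γ ≈ 1.31

PV^γ = const ⇒ γ = ln(P₂/P₁) / ln(V₁/V₂).
γ = ln(30.1/0.669) / ln(5.92/0.324) = 1.31.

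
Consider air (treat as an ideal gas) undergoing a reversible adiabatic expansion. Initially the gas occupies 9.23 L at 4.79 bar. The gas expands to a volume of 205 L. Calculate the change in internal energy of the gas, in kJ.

ΔU ≈ -7.86 kJ

γ = 7/5 for a diatomic ideal gas.
P₂ = P₁(V₁/V₂)^γ = 4.79×(9.23/205)^(7/5) = 0.0624 bar.
For a reversible adiabat, W_by_gas = (P₁V₁ − P₂V₂)/(γ−1).
W_by = (479000×0.00923 − 6240×0.205) / (2/5) = 7855 J.
Q = 0 ⇒ ΔU = −W_by = -7855 J.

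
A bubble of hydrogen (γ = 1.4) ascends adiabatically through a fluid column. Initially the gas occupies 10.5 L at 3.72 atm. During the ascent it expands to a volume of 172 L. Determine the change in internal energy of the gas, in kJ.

ΔU ≈ -6.66 kJ

P₂ = P₁(V₁/V₂)^γ = 3.72×(10.5/172)^(1.4) = 0.07421 atm.
For a reversible adiabat, W_by_gas = (P₁V₁ − P₂V₂)/(γ−1).
W_by = (376900×0.0105 − 7519×0.172) / (0.4) = 6661 J.
Q = 0 ⇒ ΔU = −W_by = -6661 J.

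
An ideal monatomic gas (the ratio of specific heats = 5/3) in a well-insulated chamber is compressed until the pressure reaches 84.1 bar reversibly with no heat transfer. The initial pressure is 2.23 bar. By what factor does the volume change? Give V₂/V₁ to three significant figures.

From PV^γ = const, V₂/V₁ = (P₁/P₂)^(1/γ).
V₂/V₁ = (2.23/84.1)^(3/5) = 0.1133.

V₂/V₁ ≈ 0.113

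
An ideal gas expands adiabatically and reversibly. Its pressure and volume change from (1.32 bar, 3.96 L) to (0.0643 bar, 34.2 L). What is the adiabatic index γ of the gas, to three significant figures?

γ ≈ 1.40

PV^γ = const ⇒ γ = ln(P₂/P₁) / ln(V₁/V₂).
γ = ln(0.0643/1.32) / ln(3.96/34.2) = 1.402.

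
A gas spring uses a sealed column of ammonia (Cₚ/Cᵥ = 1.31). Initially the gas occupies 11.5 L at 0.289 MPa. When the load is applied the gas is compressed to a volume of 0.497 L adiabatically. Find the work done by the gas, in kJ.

P₂ = P₁(V₁/V₂)^γ = 0.289×(11.5/0.497)^(1.31) = 17.71 MPa.
For a reversible adiabat, W_by_gas = (P₁V₁ − P₂V₂)/(γ−1).
W_by = (289000×0.0115 − 1.771×10^7×0.000497) / (0.31) = -17670 J.

W ≈ -17.7 kJ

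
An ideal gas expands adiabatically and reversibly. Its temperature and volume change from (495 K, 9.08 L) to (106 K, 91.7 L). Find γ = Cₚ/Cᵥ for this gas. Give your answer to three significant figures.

TV^(γ−1) = const ⇒ γ − 1 = ln(T₂/T₁) / ln(V₁/V₂).
γ = 1 + ln(106/495) / ln(9.08/91.7) = 1.666.

γ ≈ 1.67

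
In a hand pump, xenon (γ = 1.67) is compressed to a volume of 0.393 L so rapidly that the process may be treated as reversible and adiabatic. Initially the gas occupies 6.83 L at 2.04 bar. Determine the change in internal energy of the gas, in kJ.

ΔU ≈ 12.0 kJ

P₂ = P₁(V₁/V₂)^γ = 2.04×(6.83/0.393)^(1.67) = 240.1 bar.
For a reversible adiabat, W_by_gas = (P₁V₁ − P₂V₂)/(γ−1).
W_by = (204000×0.00683 − 2.401×10^7×0.000393) / (0.67) = -12010 J.
Q = 0 ⇒ ΔU = −W_by = 12010 J.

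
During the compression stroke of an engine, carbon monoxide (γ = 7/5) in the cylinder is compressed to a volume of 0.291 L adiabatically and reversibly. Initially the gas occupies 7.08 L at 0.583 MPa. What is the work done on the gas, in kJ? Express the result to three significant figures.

W ≈ 26.7 kJ

P₂ = P₁(V₁/V₂)^γ = 0.583×(7.08/0.291)^(7/5) = 50.85 MPa.
For a reversible adiabat, W_by_gas = (P₁V₁ − P₂V₂)/(γ−1).
W_by = (583000×0.00708 − 5.085×10^7×0.000291) / (2/5) = -26670 J.
W_on_gas = −W_by = 26670 J.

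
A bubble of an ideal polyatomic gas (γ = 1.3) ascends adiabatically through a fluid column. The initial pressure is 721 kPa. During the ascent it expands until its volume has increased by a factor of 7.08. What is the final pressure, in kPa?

Adiabatic: P₁V₁^γ = P₂V₂^γ ⇒ P₂ = P₁ (V₁/V₂)^γ.
P₂ = 721 × (1/7.08)^(1.3) = 56.61 kPa.

P₂ ≈ 56.6 kPa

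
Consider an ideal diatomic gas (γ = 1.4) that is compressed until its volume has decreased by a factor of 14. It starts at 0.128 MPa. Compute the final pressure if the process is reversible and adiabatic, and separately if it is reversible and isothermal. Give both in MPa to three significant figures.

Isothermal: P₂ = P₁(V₁/V₂) = 0.128×14 = 1.792 MPa.
Adiabatic: P₂ = P₁(V₁/V₂)^γ = 0.128×14^(1.4) = 5.15 MPa.

adiabatic: 5.15 MPa; isothermal: 1.79 MPa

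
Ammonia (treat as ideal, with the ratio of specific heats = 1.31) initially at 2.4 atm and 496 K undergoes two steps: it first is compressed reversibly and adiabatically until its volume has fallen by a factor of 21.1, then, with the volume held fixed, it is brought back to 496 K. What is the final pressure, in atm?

Adiabatic step (PV^γ = const): P₂ = 2.4×21.1^(1.31) = 130.3 atm; T₂ = 496×21.1^(0.31) = 1276 K.
Isochoric: P₃ = P₂(T₃/T₂) = 130.3 × (496/1276) = 50.64 atm.

P₃ ≈ 50.6 atm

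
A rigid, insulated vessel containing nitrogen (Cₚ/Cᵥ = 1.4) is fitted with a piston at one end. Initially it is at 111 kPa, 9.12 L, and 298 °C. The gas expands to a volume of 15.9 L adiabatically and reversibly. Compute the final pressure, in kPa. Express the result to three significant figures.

Since PV^γ is constant along a reversible adiabat, P₂ = P₁ (V₁/V₂)^γ.
P₂ = 111 × (9.12/15.9)^(1.4) = 50.98 kPa.

P₂ ≈ 51.0 kPa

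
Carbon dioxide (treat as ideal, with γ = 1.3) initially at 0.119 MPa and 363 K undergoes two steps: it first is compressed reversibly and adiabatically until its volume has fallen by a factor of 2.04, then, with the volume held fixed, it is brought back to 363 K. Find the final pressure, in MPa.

P₃ ≈ 0.243 MPa

Adiabatic step (PV^γ = const): P₂ = 0.119×2.04^(1.3) = 0.3007 MPa; T₂ = 363×2.04^(0.3) = 449.6 K.
Isochoric: P₃ = P₂(T₃/T₂) = 0.3007 × (363/449.6) = 0.2428 MPa.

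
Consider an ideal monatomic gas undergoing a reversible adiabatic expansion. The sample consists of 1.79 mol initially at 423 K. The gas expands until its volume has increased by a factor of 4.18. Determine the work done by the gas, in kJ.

W ≈ 5.80 kJ

For a reversible adiabat TV^(γ−1) is constant, so T₂ = T₁ (V₁/V₂)^(γ−1).
γ = 5/3 for a monatomic ideal gas, so γ−1 = 2/3.
T₂ = 423 × (1/4.18)^(2/3) = 163 K.
Q = 0, so ΔU = W_on_gas = nCᵥΔT with Cᵥ = R/(γ−1) = 12.47 J/(mol·K).
ΔU = 1.79 × 12.47 × (163 − 423) = -5804 J.
Work done by the gas = −ΔU = 5804 J.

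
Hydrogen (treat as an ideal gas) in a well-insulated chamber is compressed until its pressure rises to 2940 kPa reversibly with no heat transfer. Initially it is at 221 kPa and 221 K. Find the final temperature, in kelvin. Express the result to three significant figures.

T₂ ≈ 463 K

Along an adiabat T P^((1−γ)/γ) is constant, so T₂ = T₁ (P₂/P₁)^((γ−1)/γ).
For a diatomic ideal gas γ = 7/5, so (γ−1)/γ = 2/7.
T₂ = 221 × (2940/221)^(2/7) = 462.9 K.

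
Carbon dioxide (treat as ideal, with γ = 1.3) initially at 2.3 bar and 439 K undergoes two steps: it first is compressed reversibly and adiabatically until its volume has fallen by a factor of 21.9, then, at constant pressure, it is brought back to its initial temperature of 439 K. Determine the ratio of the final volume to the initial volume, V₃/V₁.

Adiabatic step: V₂/V₁ = 0.04566; T₂ = T₁·21.9^(0.3) = 1108 K.
Isobaric step: V₃/V₂ = T₃/T₂ = 439/1108.
V₃/V₁ = (V₂/V₁)(V₃/V₂) = 0.04566 × (439/1108) = 0.01809.

V₃/V₁ ≈ 0.0181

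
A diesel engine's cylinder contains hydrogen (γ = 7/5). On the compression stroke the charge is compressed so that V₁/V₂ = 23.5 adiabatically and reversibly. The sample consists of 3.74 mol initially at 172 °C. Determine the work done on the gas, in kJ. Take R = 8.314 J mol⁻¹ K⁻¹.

W ≈ 87.7 kJ

Adiabatic: T₁V₁^(γ−1) = T₂V₂^(γ−1) ⇒ T₂ = T₁ (V₁/V₂)^(γ−1).
T₁ = 172 °C = 445.1 K.
T₂ = 445.1 × 23.5^(2/5) = 1574 K.
Q = 0, so ΔU = W_on_gas = nCᵥΔT with Cᵥ = R/(γ−1) = 20.79 J/(mol·K).
ΔU = 3.74 × 20.79 × (1574 − 445.1) = 87730 J.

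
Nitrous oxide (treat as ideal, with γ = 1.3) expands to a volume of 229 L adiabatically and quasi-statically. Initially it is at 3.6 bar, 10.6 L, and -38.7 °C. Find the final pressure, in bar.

Since PV^γ is constant along a reversible adiabat, P₂ = P₁ (V₁/V₂)^γ.
P₂ = 3.6 × (10.6/229)^(1.3) = 0.06628 bar.

P₂ ≈ 0.0663 bar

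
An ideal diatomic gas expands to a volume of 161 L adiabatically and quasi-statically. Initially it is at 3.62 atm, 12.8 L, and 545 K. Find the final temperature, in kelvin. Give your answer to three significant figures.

T₂ ≈ 198 K

Adiabatic: T₁V₁^(γ−1) = T₂V₂^(γ−1) ⇒ T₂ = T₁ (V₁/V₂)^(γ−1).
γ = 7/5 for a diatomic ideal gas.
T₂ = 545 × (12.8/161)^(2/5) = 197.9 K.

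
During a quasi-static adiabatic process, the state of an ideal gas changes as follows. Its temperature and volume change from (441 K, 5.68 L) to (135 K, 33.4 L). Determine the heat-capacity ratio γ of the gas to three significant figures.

TV^(γ−1) = const ⇒ γ − 1 = ln(T₂/T₁) / ln(V₁/V₂).
γ = 1 + ln(135/441) / ln(5.68/33.4) = 1.668.

γ ≈ 1.67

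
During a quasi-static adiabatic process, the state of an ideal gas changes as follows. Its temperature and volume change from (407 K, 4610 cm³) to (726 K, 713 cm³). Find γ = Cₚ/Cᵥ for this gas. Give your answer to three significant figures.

TV^(γ−1) = const ⇒ γ − 1 = ln(T₂/T₁) / ln(V₁/V₂).
γ = 1 + ln(726/407) / ln(4610/713) = 1.31.

γ ≈ 1.31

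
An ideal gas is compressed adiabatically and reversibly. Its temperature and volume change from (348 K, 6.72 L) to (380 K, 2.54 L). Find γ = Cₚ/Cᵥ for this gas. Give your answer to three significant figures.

γ ≈ 1.09

TV^(γ−1) = const ⇒ γ − 1 = ln(T₂/T₁) / ln(V₁/V₂).
γ = 1 + ln(380/348) / ln(6.72/2.54) = 1.09.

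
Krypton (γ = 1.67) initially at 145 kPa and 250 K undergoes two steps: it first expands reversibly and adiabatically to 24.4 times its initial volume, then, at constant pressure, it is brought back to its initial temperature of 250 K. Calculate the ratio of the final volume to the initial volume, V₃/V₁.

Adiabatic step: V₂/V₁ = 24.4; T₂ = T₁·(1/24.4)^(0.67) = 29.4 K.
Isobaric step: V₃/V₂ = T₃/T₂ = 250/29.4.
V₃/V₁ = (V₂/V₁)(V₃/V₂) = 24.4 × (250/29.4) = 207.5.

V₃/V₁ ≈ 207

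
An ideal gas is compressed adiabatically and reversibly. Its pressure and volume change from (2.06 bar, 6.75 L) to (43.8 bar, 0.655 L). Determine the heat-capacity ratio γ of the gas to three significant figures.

γ ≈ 1.31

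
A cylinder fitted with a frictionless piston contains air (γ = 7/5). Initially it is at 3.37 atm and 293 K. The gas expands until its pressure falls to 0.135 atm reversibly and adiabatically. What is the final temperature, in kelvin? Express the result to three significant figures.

Along an adiabat T P^((1−γ)/γ) is constant, so T₂ = T₁ (P₂/P₁)^((γ−1)/γ).
T₂ = 293 × (0.135/3.37)^(2/7) = 116.9 K.

T₂ ≈ 117 K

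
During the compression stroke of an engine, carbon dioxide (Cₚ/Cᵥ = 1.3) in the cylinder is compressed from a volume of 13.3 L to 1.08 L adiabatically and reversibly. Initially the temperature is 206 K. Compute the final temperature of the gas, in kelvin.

For a reversible adiabat TV^(γ−1) is constant, so T₂ = T₁ (V₁/V₂)^(γ−1).
T₂ = 206 × (13.3/1.08)^(0.3) = 437.5 K.

T₂ ≈ 438 K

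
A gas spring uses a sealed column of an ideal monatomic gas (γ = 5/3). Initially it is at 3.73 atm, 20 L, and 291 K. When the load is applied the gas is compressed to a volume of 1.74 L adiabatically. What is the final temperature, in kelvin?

For a reversible adiabat TV^(γ−1) is constant, so T₂ = T₁ (V₁/V₂)^(γ−1).
T₂ = 291 × (20/1.74)^(2/3) = 1482 K.

T₂ ≈ 1480 K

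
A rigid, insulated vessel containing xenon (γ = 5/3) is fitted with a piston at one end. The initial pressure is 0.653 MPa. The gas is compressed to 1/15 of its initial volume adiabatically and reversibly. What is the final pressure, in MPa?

P₂ ≈ 59.6 MPa

Since PV^γ is constant along a reversible adiabat, P₂ = P₁ (V₁/V₂)^γ.
P₂ = 0.653 × 15^(5/3) = 59.58 MPa.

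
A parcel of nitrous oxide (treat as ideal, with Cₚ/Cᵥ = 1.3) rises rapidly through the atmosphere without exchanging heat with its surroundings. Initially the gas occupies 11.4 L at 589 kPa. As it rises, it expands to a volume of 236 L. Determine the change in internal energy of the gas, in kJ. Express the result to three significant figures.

P₂ = P₁(V₁/V₂)^γ = 589×(11.4/236)^(1.3) = 11.46 kPa.
For a reversible adiabat, W_by_gas = (P₁V₁ − P₂V₂)/(γ−1).
W_by = (589000×0.0114 − 11460×0.236) / (0.3) = 13360 J.
Q = 0 ⇒ ΔU = −W_by = -13360 J.

ΔU ≈ -13.4 kJ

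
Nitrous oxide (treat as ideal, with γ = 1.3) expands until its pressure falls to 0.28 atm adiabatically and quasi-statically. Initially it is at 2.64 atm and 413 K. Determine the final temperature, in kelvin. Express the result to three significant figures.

Along an adiabat T P^((1−γ)/γ) is constant, so T₂ = T₁ (P₂/P₁)^((γ−1)/γ).
T₂ = 413 × (0.28/2.64)^(0.231) = 246.1 K.

T₂ ≈ 246 K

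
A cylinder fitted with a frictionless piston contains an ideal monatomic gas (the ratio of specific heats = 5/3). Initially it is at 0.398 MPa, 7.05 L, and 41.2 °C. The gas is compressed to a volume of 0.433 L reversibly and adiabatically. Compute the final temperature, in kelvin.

T₂ ≈ 2020 K

Adiabatic: T₁V₁^(γ−1) = T₂V₂^(γ−1) ⇒ T₂ = T₁ (V₁/V₂)^(γ−1).
T₁ = 41.2 °C = 314.3 K.
T₂ = 314.3 × (7.05/0.433)^(2/3) = 2019 K.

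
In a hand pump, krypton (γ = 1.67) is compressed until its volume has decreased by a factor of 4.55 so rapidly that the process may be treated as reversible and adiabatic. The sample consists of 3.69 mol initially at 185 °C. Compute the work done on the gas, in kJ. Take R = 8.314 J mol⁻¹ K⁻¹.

Adiabatic: T₁V₁^(γ−1) = T₂V₂^(γ−1) ⇒ T₂ = T₁ (V₁/V₂)^(γ−1).
T₁ = 185 °C = 458.1 K.
T₂ = 458.1 × 4.55^(0.67) = 1264 K.
Q = 0, so ΔU = W_on_gas = nCᵥΔT with Cᵥ = R/(γ−1) = 12.41 J/(mol·K).
ΔU = 3.69 × 12.41 × (1264 − 458.1) = 36920 J.

W ≈ 36.9 kJ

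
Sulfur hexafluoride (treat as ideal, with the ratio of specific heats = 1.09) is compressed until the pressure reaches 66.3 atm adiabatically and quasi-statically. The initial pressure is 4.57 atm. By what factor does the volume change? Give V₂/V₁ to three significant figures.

From PV^γ = const, V₂/V₁ = (P₁/P₂)^(1/γ).
V₂/V₁ = (4.57/66.3)^(0.917) = 0.08596.

V₂/V₁ ≈ 0.0860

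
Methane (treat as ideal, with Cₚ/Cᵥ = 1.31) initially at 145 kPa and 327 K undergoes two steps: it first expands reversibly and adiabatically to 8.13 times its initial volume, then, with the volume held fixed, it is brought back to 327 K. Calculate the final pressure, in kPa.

P₃ ≈ 17.8 kPa

Adiabatic step (PV^γ = const): P₂ = 145×(1/8.13)^(1.31) = 9.314 kPa; T₂ = 327×(1/8.13)^(0.31) = 170.8 K.
Isochoric: P₃ = P₂(T₃/T₂) = 9.314 × (327/170.8) = 17.84 kPa.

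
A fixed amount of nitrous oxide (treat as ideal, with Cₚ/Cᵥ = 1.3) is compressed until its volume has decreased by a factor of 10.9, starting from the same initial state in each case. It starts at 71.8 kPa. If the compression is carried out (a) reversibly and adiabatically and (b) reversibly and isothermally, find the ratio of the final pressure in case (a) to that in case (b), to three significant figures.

P_adiabatic / P_isothermal ≈ 2.05

Isothermal: P_b = P₁(V₁/V₂) = 71.8×10.9.
Adiabatic: P_a = P₁(V₁/V₂)^γ = 71.8×10.9^(1.3).
P_a/P_b = (V₁/V₂)^(γ−1) = 10.9^(0.3) = 2.048.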